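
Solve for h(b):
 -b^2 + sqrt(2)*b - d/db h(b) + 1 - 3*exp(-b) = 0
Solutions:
 h(b) = C1 - b^3/3 + sqrt(2)*b^2/2 + b + 3*exp(-b)


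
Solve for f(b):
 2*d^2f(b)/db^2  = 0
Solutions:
 f(b) = C1 + C2*b


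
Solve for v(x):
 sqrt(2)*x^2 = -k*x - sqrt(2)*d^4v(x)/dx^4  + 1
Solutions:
 v(x) = C1 + C2*x + C3*x^2 + C4*x^3 - sqrt(2)*k*x^5/240 - x^6/360 + sqrt(2)*x^4/48


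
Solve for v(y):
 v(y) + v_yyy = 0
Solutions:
 v(y) = C3*exp(-y) + (C1*sin(sqrt(3)*y/2) + C2*cos(sqrt(3)*y/2))*exp(y/2)


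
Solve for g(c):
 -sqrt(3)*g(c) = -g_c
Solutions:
 g(c) = C1*exp(sqrt(3)*c)


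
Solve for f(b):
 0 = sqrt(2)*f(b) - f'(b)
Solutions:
 f(b) = C1*exp(sqrt(2)*b)


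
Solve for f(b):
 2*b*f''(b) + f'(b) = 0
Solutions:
 f(b) = C1 + C2*sqrt(b)


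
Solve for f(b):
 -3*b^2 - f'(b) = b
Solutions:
 f(b) = C1 - b^3 - b^2/2


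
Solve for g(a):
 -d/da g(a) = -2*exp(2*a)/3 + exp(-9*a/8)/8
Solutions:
 g(a) = C1 + exp(2*a)/3 + exp(-9*a/8)/9


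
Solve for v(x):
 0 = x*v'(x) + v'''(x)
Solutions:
 v(x) = C1 + Integral(C2*airyai(-x) + C3*airybi(-x), x)


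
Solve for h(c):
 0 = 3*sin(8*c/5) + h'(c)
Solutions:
 h(c) = C1 + 15*cos(8*c/5)/8


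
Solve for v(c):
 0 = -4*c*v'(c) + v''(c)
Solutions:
 v(c) = C1 + C2*erfi(sqrt(2)*c)


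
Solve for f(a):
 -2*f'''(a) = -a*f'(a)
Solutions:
 f(a) = C1 + Integral(C2*airyai(2^(2/3)*a/2) + C3*airybi(2^(2/3)*a/2), a)


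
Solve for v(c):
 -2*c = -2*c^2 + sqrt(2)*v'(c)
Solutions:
 v(c) = C1 + sqrt(2)*c^3/3 - sqrt(2)*c^2/2


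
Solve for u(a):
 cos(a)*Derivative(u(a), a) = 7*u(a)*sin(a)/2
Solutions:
 u(a) = C1/cos(a)^(7/2)


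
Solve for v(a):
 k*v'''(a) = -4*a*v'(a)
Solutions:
 v(a) = C1 + Integral(C2*airyai(2^(2/3)*a*(-1/k)^(1/3)) + C3*airybi(2^(2/3)*a*(-1/k)^(1/3)), a)


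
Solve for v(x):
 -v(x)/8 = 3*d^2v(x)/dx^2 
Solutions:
 v(x) = C1*sin(sqrt(6)*x/12) + C2*cos(sqrt(6)*x/12)


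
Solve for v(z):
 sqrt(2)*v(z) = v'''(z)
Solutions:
 v(z) = C3*exp(2^(1/6)*z) + (C1*sin(2^(1/6)*sqrt(3)*z/2) + C2*cos(2^(1/6)*sqrt(3)*z/2))*exp(-2^(1/6)*z/2)


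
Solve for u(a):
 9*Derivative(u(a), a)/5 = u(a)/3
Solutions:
 u(a) = C1*exp(5*a/27)


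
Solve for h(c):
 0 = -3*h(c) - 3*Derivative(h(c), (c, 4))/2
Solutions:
 h(c) = (C1*sin(2^(3/4)*c/2) + C2*cos(2^(3/4)*c/2))*exp(-2^(3/4)*c/2) + (C3*sin(2^(3/4)*c/2) + C4*cos(2^(3/4)*c/2))*exp(2^(3/4)*c/2)


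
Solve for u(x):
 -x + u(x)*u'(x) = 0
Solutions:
 u(x) = -sqrt(C1 + x^2)
 u(x) = sqrt(C1 + x^2)


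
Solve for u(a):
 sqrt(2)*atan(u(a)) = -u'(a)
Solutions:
 Integral(1/atan(_y), (_y, u(a))) = C1 - sqrt(2)*a


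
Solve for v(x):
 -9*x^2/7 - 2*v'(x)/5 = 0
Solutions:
 v(x) = C1 - 15*x^3/14


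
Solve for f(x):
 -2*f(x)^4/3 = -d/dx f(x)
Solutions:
 f(x) = (-1/(C1 + 2*x))^(1/3)
 f(x) = (-1/(C1 + 2*x))^(1/3)*(-1 - sqrt(3)*I)/2
 f(x) = (-1/(C1 + 2*x))^(1/3)*(-1 + sqrt(3)*I)/2


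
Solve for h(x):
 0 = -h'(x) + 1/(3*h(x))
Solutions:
 h(x) = -sqrt(C1 + 6*x)/3
 h(x) = sqrt(C1 + 6*x)/3


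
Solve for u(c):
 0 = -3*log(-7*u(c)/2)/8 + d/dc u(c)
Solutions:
 -8*Integral(1/(log(-_y) - log(2) + log(7)), (_y, u(c)))/3 = C1 - c


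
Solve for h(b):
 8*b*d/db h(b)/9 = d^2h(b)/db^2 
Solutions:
 h(b) = C1 + C2*erfi(2*b/3)


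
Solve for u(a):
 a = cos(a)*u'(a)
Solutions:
 u(a) = C1 + Integral(a/cos(a), a)


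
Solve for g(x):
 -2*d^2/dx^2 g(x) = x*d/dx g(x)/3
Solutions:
 g(x) = C1 + C2*erf(sqrt(3)*x/6)


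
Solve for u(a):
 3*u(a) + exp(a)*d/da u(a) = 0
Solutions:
 u(a) = C1*exp(3*exp(-a))


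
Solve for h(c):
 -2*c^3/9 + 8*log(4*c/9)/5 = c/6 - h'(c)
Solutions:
 h(c) = C1 + c^4/18 + c^2/12 - 8*c*log(c)/5 - 16*c*log(2)/5 + 8*c/5 + 16*c*log(3)/5


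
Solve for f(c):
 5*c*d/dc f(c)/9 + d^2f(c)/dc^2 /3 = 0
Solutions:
 f(c) = C1 + C2*erf(sqrt(30)*c/6)


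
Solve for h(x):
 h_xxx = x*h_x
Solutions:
 h(x) = C1 + Integral(C2*airyai(x) + C3*airybi(x), x)


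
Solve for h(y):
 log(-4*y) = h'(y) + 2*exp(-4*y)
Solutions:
 h(y) = C1 + y*log(-y) + y*(-1 + 2*log(2)) + exp(-4*y)/2


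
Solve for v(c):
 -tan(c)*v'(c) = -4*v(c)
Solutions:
 v(c) = C1*sin(c)^4


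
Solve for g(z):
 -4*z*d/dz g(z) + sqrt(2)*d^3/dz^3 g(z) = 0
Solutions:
 g(z) = C1 + Integral(C2*airyai(sqrt(2)*z) + C3*airybi(sqrt(2)*z), z)


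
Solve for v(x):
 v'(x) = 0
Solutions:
 v(x) = C1


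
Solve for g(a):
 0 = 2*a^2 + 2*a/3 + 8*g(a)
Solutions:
 g(a) = a*(-3*a - 1)/12


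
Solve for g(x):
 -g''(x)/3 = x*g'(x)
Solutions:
 g(x) = C1 + C2*erf(sqrt(6)*x/2)


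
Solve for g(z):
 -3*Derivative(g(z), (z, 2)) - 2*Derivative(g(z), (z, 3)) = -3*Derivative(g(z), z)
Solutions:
 g(z) = C1 + C2*exp(z*(-3 + sqrt(33))/4) + C3*exp(-z*(3 + sqrt(33))/4)


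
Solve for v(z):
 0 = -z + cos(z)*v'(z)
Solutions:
 v(z) = C1 + Integral(z/cos(z), z)


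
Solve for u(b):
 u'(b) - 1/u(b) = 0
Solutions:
 u(b) = -sqrt(C1 + 2*b)
 u(b) = sqrt(C1 + 2*b)


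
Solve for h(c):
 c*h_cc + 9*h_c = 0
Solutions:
 h(c) = C1 + C2/c^8


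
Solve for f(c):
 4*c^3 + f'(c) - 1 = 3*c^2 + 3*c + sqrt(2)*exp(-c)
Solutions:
 f(c) = C1 - c^4 + c^3 + 3*c^2/2 + c - sqrt(2)*exp(-c)


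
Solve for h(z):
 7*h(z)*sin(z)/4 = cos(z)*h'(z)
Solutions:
 h(z) = C1/cos(z)^(7/4)


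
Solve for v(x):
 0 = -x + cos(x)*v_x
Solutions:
 v(x) = C1 + Integral(x/cos(x), x)


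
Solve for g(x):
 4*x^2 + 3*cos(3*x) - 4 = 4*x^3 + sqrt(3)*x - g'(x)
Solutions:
 g(x) = C1 + x^4 - 4*x^3/3 + sqrt(3)*x^2/2 + 4*x - sin(3*x)


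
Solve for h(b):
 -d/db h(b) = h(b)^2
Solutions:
 h(b) = 1/(C1 + b)


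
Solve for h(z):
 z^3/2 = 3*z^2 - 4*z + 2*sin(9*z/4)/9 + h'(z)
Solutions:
 h(z) = C1 + z^4/8 - z^3 + 2*z^2 + 8*cos(9*z/4)/81


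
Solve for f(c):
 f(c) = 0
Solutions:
 f(c) = 0


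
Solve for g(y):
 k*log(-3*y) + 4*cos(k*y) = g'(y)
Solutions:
 g(y) = C1 + k*y*(log(-y) - 1) + k*y*log(3) + 4*Piecewise((sin(k*y)/k, Ne(k, 0)), (y, True))


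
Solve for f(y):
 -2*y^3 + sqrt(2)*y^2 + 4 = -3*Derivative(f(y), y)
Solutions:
 f(y) = C1 + y^4/6 - sqrt(2)*y^3/9 - 4*y/3


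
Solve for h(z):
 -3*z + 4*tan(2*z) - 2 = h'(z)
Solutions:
 h(z) = C1 - 3*z^2/2 - 2*z - 2*log(cos(2*z))


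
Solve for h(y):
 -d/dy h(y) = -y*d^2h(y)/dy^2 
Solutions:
 h(y) = C1 + C2*y^2


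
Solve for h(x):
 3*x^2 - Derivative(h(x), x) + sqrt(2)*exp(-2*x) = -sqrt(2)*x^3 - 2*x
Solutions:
 h(x) = C1 + sqrt(2)*x^4/4 + x^3 + x^2 - sqrt(2)*exp(-2*x)/2


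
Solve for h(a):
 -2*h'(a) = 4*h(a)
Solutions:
 h(a) = C1*exp(-2*a)


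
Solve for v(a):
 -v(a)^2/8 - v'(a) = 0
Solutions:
 v(a) = 8/(C1 + a)


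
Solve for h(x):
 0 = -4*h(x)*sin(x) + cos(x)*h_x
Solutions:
 h(x) = C1/cos(x)^4


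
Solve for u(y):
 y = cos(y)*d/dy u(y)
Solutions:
 u(y) = C1 + Integral(y/cos(y), y)


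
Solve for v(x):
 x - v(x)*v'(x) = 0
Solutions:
 v(x) = -sqrt(C1 + x^2)
 v(x) = sqrt(C1 + x^2)


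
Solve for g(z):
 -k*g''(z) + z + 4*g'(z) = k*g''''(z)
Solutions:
 g(z) = C1 + C2*exp(z*(3^(1/3)*(sqrt(3)*sqrt(1 + 108/k^2) - 18/k)^(1/3)/6 - 3^(5/6)*I*(sqrt(3)*sqrt(1 + 108/k^2) - 18/k)^(1/3)/6 + 2/((-3^(1/3) + 3^(5/6)*I)*(sqrt(3)*sqrt(1 + 108/k^2) - 18/k)^(1/3)))) + C3*exp(z*(3^(1/3)*(sqrt(3)*sqrt(1 + 108/k^2) - 18/k)^(1/3)/6 + 3^(5/6)*I*(sqrt(3)*sqrt(1 + 108/k^2) - 18/k)^(1/3)/6 - 2/((3^(1/3) + 3^(5/6)*I)*(sqrt(3)*sqrt(1 + 108/k^2) - 18/k)^(1/3)))) + C4*exp(3^(1/3)*z*(-(sqrt(3)*sqrt(1 + 108/k^2) - 18/k)^(1/3) + 3^(1/3)/(sqrt(3)*sqrt(1 + 108/k^2) - 18/k)^(1/3))/3) - k*z/16 - z^2/8


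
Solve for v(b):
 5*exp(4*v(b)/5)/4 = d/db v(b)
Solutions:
 v(b) = 5*log(-(-1/(C1 + 5*b))^(1/4)) + 5*log(5)/4
 v(b) = 5*log(-1/(C1 + 5*b))/4 + 5*log(5)/4
 v(b) = 5*log(-I*(-1/(C1 + 5*b))^(1/4)) + 5*log(5)/4
 v(b) = 5*log(I*(-1/(C1 + 5*b))^(1/4)) + 5*log(5)/4


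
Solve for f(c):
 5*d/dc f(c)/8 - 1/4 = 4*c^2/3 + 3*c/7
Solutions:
 f(c) = C1 + 32*c^3/45 + 12*c^2/35 + 2*c/5


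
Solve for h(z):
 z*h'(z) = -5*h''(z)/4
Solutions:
 h(z) = C1 + C2*erf(sqrt(10)*z/5)


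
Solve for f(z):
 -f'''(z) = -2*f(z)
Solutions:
 f(z) = C3*exp(2^(1/3)*z) + (C1*sin(2^(1/3)*sqrt(3)*z/2) + C2*cos(2^(1/3)*sqrt(3)*z/2))*exp(-2^(1/3)*z/2)


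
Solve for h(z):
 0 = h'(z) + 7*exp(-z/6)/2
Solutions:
 h(z) = C1 + 21*exp(-z/6)


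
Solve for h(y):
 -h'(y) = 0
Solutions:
 h(y) = C1


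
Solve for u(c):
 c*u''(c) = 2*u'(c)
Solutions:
 u(c) = C1 + C2*c^3


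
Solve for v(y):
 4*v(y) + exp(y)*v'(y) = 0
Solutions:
 v(y) = C1*exp(4*exp(-y))


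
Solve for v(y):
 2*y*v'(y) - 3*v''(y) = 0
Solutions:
 v(y) = C1 + C2*erfi(sqrt(3)*y/3)


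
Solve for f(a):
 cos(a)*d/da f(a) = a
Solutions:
 f(a) = C1 + Integral(a/cos(a), a)


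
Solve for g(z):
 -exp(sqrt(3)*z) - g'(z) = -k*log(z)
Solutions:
 g(z) = C1 + k*z*log(z) - k*z - sqrt(3)*exp(sqrt(3)*z)/3


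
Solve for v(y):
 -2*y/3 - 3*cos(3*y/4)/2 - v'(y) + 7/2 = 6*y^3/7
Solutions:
 v(y) = C1 - 3*y^4/14 - y^2/3 + 7*y/2 - 2*sin(3*y/4)


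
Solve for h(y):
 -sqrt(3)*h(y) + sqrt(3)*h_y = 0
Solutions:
 h(y) = C1*exp(y)


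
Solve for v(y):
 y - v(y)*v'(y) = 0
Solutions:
 v(y) = -sqrt(C1 + y^2)
 v(y) = sqrt(C1 + y^2)


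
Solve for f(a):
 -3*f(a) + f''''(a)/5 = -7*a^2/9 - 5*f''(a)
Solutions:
 f(a) = C1*exp(-sqrt(2)*a*sqrt(-25 + sqrt(685))/2) + C2*exp(sqrt(2)*a*sqrt(-25 + sqrt(685))/2) + C3*sin(sqrt(2)*a*sqrt(25 + sqrt(685))/2) + C4*cos(sqrt(2)*a*sqrt(25 + sqrt(685))/2) + 7*a^2/27 + 70/81


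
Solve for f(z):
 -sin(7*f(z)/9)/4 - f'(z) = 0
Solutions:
 z/4 + 9*log(cos(7*f(z)/9) - 1)/14 - 9*log(cos(7*f(z)/9) + 1)/14 = C1


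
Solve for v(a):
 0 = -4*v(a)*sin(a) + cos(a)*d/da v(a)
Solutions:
 v(a) = C1/cos(a)^4


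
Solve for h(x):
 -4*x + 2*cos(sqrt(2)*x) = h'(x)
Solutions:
 h(x) = C1 - 2*x^2 + sqrt(2)*sin(sqrt(2)*x)


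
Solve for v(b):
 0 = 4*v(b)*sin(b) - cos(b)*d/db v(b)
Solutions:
 v(b) = C1/cos(b)^4


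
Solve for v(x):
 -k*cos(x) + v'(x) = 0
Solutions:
 v(x) = C1 + k*sin(x)


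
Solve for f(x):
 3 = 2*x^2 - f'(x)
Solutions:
 f(x) = C1 + 2*x^3/3 - 3*x


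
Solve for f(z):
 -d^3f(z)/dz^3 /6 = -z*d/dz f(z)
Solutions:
 f(z) = C1 + Integral(C2*airyai(6^(1/3)*z) + C3*airybi(6^(1/3)*z), z)


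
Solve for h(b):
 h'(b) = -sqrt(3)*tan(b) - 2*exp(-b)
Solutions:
 h(b) = C1 - sqrt(3)*log(tan(b)^2 + 1)/2 + 2*exp(-b)


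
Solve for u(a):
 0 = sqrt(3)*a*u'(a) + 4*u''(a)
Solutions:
 u(a) = C1 + C2*erf(sqrt(2)*3^(1/4)*a/4)


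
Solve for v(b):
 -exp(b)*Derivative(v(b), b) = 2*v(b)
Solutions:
 v(b) = C1*exp(2*exp(-b))


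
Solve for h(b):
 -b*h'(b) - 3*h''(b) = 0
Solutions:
 h(b) = C1 + C2*erf(sqrt(6)*b/6)


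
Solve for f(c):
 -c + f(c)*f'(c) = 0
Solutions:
 f(c) = -sqrt(C1 + c^2)
 f(c) = sqrt(C1 + c^2)


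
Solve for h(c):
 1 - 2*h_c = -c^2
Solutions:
 h(c) = C1 + c^3/6 + c/2


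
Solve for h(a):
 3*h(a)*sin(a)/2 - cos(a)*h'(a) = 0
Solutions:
 h(a) = C1/cos(a)^(3/2)


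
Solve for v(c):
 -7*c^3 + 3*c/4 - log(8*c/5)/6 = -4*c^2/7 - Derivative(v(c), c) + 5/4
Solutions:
 v(c) = C1 + 7*c^4/4 - 4*c^3/21 - 3*c^2/8 + c*log(c)/6 - c*log(5)/6 + c*log(2)/2 + 13*c/12


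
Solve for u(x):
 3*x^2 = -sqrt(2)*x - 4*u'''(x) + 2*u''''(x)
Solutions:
 u(x) = C1 + C2*x + C3*x^2 + C4*exp(2*x) - x^5/80 + x^4*(-3 - sqrt(2))/96 + x^3*(-3 - sqrt(2))/48


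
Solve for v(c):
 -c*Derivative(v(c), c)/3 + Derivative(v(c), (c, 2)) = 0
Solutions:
 v(c) = C1 + C2*erfi(sqrt(6)*c/6)


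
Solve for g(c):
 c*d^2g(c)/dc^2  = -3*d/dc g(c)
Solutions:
 g(c) = C1 + C2/c^2


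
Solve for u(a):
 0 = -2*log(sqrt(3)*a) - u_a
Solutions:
 u(a) = C1 - 2*a*log(a) - a*log(3) + 2*a


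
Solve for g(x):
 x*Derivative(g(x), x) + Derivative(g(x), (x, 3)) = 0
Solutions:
 g(x) = C1 + Integral(C2*airyai(-x) + C3*airybi(-x), x)


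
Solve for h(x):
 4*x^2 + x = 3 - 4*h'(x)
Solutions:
 h(x) = C1 - x^3/3 - x^2/8 + 3*x/4


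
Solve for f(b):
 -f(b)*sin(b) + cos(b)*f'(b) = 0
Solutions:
 f(b) = C1/cos(b)


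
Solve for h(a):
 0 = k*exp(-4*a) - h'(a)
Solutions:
 h(a) = C1 - k*exp(-4*a)/4


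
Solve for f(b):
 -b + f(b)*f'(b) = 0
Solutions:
 f(b) = -sqrt(C1 + b^2)
 f(b) = sqrt(C1 + b^2)


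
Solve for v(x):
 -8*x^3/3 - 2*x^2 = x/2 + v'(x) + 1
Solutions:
 v(x) = C1 - 2*x^4/3 - 2*x^3/3 - x^2/4 - x


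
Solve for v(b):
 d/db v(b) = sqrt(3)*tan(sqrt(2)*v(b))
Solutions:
 v(b) = sqrt(2)*(pi - asin(C1*exp(sqrt(6)*b)))/2
 v(b) = sqrt(2)*asin(C1*exp(sqrt(6)*b))/2


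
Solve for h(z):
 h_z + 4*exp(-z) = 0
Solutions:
 h(z) = C1 + 4*exp(-z)


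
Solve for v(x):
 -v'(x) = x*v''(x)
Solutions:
 v(x) = C1 + C2*log(x)


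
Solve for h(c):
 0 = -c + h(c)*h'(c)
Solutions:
 h(c) = -sqrt(C1 + c^2)
 h(c) = sqrt(C1 + c^2)


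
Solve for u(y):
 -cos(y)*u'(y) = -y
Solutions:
 u(y) = C1 + Integral(y/cos(y), y)


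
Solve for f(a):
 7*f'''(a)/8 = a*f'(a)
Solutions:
 f(a) = C1 + Integral(C2*airyai(2*7^(2/3)*a/7) + C3*airybi(2*7^(2/3)*a/7), a)


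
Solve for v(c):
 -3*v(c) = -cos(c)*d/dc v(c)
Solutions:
 v(c) = C1*(sin(c) + 1)^(3/2)/(sin(c) - 1)^(3/2)


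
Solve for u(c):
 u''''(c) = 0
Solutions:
 u(c) = C1 + C2*c + C3*c^2 + C4*c^3


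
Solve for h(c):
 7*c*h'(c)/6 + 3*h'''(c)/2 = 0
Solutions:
 h(c) = C1 + Integral(C2*airyai(-21^(1/3)*c/3) + C3*airybi(-21^(1/3)*c/3), c)


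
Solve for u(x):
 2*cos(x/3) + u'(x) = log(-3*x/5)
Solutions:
 u(x) = C1 + x*log(-x) - x*log(5) - x + x*log(3) - 6*sin(x/3)


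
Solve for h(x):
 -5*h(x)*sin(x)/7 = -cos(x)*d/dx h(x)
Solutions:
 h(x) = C1/cos(x)^(5/7)


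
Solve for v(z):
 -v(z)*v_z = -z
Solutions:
 v(z) = -sqrt(C1 + z^2)
 v(z) = sqrt(C1 + z^2)


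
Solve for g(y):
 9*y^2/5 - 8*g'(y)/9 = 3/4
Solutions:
 g(y) = C1 + 27*y^3/40 - 27*y/32


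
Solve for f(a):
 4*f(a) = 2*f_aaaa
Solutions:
 f(a) = C1*exp(-2^(1/4)*a) + C2*exp(2^(1/4)*a) + C3*sin(2^(1/4)*a) + C4*cos(2^(1/4)*a)


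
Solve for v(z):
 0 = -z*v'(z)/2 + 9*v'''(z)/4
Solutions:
 v(z) = C1 + Integral(C2*airyai(6^(1/3)*z/3) + C3*airybi(6^(1/3)*z/3), z)


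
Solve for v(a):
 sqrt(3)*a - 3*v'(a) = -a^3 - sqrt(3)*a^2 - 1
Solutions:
 v(a) = C1 + a^4/12 + sqrt(3)*a^3/9 + sqrt(3)*a^2/6 + a/3


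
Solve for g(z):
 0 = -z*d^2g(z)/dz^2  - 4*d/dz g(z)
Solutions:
 g(z) = C1 + C2/z^3


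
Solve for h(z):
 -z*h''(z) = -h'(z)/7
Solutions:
 h(z) = C1 + C2*z^(8/7)


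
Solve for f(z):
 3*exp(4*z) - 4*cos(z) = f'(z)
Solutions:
 f(z) = C1 + 3*exp(4*z)/4 - 4*sin(z)


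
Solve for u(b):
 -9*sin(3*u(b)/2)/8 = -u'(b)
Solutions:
 -9*b/8 + log(cos(3*u(b)/2) - 1)/3 - log(cos(3*u(b)/2) + 1)/3 = C1


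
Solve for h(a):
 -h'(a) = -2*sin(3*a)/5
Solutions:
 h(a) = C1 - 2*cos(3*a)/15


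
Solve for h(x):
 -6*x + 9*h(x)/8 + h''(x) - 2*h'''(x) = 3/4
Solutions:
 h(x) = C1*exp(x*(-2^(1/3)*(9*sqrt(753) + 247)^(1/3) - 2*2^(2/3)/(9*sqrt(753) + 247)^(1/3) + 4)/24)*sin(2^(1/3)*sqrt(3)*x*(-(9*sqrt(753) + 247)^(1/3) + 2*2^(1/3)/(9*sqrt(753) + 247)^(1/3))/24) + C2*exp(x*(-2^(1/3)*(9*sqrt(753) + 247)^(1/3) - 2*2^(2/3)/(9*sqrt(753) + 247)^(1/3) + 4)/24)*cos(2^(1/3)*sqrt(3)*x*(-(9*sqrt(753) + 247)^(1/3) + 2*2^(1/3)/(9*sqrt(753) + 247)^(1/3))/24) + C3*exp(x*(2*2^(2/3)/(9*sqrt(753) + 247)^(1/3) + 2 + 2^(1/3)*(9*sqrt(753) + 247)^(1/3))/12) + 16*x/3 + 2/3


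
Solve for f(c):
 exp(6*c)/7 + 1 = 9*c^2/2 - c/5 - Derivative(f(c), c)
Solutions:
 f(c) = C1 + 3*c^3/2 - c^2/10 - c - exp(6*c)/42


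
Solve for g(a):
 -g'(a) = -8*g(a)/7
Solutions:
 g(a) = C1*exp(8*a/7)


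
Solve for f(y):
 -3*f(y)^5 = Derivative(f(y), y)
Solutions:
 f(y) = -I*(1/(C1 + 12*y))^(1/4)
 f(y) = I*(1/(C1 + 12*y))^(1/4)
 f(y) = -(1/(C1 + 12*y))^(1/4)
 f(y) = (1/(C1 + 12*y))^(1/4)


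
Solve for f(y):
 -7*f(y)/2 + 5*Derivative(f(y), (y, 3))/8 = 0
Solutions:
 f(y) = C3*exp(28^(1/3)*5^(2/3)*y/5) + (C1*sin(28^(1/3)*sqrt(3)*5^(2/3)*y/10) + C2*cos(28^(1/3)*sqrt(3)*5^(2/3)*y/10))*exp(-28^(1/3)*5^(2/3)*y/10)


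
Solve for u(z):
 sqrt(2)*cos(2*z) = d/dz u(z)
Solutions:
 u(z) = C1 + sqrt(2)*sin(2*z)/2


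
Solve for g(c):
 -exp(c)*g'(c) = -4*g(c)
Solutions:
 g(c) = C1*exp(-4*exp(-c))


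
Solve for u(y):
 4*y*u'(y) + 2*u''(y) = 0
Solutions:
 u(y) = C1 + C2*erf(y)


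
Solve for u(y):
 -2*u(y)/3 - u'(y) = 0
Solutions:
 u(y) = C1*exp(-2*y/3)


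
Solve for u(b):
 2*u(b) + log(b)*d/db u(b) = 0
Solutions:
 u(b) = C1*exp(-2*li(b))


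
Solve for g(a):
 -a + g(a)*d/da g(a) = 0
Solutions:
 g(a) = -sqrt(C1 + a^2)
 g(a) = sqrt(C1 + a^2)


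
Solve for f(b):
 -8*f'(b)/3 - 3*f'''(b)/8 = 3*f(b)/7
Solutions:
 f(b) = C1*exp(-b*(-588^(1/3)*(243 + sqrt(2467497))^(1/3) + 224*126^(1/3)/(243 + sqrt(2467497))^(1/3))/126)*sin(14^(1/3)*3^(1/6)*b*(672/(243 + sqrt(2467497))^(1/3) + 14^(1/3)*3^(2/3)*(243 + sqrt(2467497))^(1/3))/126) + C2*exp(-b*(-588^(1/3)*(243 + sqrt(2467497))^(1/3) + 224*126^(1/3)/(243 + sqrt(2467497))^(1/3))/126)*cos(14^(1/3)*3^(1/6)*b*(672/(243 + sqrt(2467497))^(1/3) + 14^(1/3)*3^(2/3)*(243 + sqrt(2467497))^(1/3))/126) + C3*exp(b*(-588^(1/3)*(243 + sqrt(2467497))^(1/3) + 224*126^(1/3)/(243 + sqrt(2467497))^(1/3))/63)


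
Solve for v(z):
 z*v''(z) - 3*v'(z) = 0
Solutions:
 v(z) = C1 + C2*z^4


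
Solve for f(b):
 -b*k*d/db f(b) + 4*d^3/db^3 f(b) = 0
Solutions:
 f(b) = C1 + Integral(C2*airyai(2^(1/3)*b*k^(1/3)/2) + C3*airybi(2^(1/3)*b*k^(1/3)/2), b)


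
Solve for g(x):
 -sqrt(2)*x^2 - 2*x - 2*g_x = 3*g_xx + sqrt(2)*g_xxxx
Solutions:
 g(x) = C1 + C2*exp(x*(-2^(5/6)/(sqrt(2) + sqrt(sqrt(2) + 2))^(1/3) + 2^(2/3)*(sqrt(2) + sqrt(sqrt(2) + 2))^(1/3))/4)*sin(sqrt(3)*x*(2^(5/6)/(sqrt(2) + sqrt(sqrt(2) + 2))^(1/3) + 2^(2/3)*(sqrt(2) + sqrt(sqrt(2) + 2))^(1/3))/4) + C3*exp(x*(-2^(5/6)/(sqrt(2) + sqrt(sqrt(2) + 2))^(1/3) + 2^(2/3)*(sqrt(2) + sqrt(sqrt(2) + 2))^(1/3))/4)*cos(sqrt(3)*x*(2^(5/6)/(sqrt(2) + sqrt(sqrt(2) + 2))^(1/3) + 2^(2/3)*(sqrt(2) + sqrt(sqrt(2) + 2))^(1/3))/4) + C4*exp(-x*(-2^(5/6)/(sqrt(2) + sqrt(sqrt(2) + 2))^(1/3) + 2^(2/3)*(sqrt(2) + sqrt(sqrt(2) + 2))^(1/3))/2) - sqrt(2)*x^3/6 - x^2/2 + 3*sqrt(2)*x^2/4 - 9*sqrt(2)*x/4 + 3*x/2


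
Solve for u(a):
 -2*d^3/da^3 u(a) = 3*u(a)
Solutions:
 u(a) = C3*exp(-2^(2/3)*3^(1/3)*a/2) + (C1*sin(2^(2/3)*3^(5/6)*a/4) + C2*cos(2^(2/3)*3^(5/6)*a/4))*exp(2^(2/3)*3^(1/3)*a/4)


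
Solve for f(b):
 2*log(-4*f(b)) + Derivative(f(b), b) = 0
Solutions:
 Integral(1/(log(-_y) + 2*log(2)), (_y, f(b)))/2 = C1 - b


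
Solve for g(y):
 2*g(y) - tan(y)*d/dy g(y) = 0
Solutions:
 g(y) = C1*sin(y)^2


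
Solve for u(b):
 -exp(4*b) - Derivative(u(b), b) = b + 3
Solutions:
 u(b) = C1 - b^2/2 - 3*b - exp(4*b)/4


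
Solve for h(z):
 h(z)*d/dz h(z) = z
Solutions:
 h(z) = -sqrt(C1 + z^2)
 h(z) = sqrt(C1 + z^2)


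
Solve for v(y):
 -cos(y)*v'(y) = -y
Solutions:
 v(y) = C1 + Integral(y/cos(y), y)


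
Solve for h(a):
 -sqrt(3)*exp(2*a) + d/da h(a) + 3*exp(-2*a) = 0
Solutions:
 h(a) = C1 + sqrt(3)*exp(2*a)/2 + 3*exp(-2*a)/2


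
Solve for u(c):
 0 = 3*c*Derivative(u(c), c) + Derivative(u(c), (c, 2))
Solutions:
 u(c) = C1 + C2*erf(sqrt(6)*c/2)


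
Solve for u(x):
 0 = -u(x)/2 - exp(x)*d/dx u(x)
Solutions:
 u(x) = C1*exp(exp(-x)/2)


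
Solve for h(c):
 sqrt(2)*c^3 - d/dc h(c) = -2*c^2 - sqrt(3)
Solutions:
 h(c) = C1 + sqrt(2)*c^4/4 + 2*c^3/3 + sqrt(3)*c


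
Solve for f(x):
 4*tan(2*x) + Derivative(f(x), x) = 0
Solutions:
 f(x) = C1 + 2*log(cos(2*x))


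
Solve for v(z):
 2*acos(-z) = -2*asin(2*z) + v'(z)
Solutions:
 v(z) = C1 + 2*z*acos(-z) + 2*z*asin(2*z) + sqrt(1 - 4*z^2) + 2*sqrt(1 - z^2)


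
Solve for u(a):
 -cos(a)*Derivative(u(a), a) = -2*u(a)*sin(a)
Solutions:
 u(a) = C1/cos(a)^2


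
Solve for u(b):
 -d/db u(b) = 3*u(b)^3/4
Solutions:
 u(b) = -sqrt(2)*sqrt(-1/(C1 - 3*b))
 u(b) = sqrt(2)*sqrt(-1/(C1 - 3*b))


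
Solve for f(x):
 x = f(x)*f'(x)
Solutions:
 f(x) = -sqrt(C1 + x^2)
 f(x) = sqrt(C1 + x^2)


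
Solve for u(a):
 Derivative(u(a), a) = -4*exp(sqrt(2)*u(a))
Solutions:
 u(a) = sqrt(2)*(2*log(1/(C1 + 4*a)) - log(2))/4


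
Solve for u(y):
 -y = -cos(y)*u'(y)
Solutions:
 u(y) = C1 + Integral(y/cos(y), y)


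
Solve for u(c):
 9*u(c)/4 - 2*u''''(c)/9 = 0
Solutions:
 u(c) = C1*exp(-3*2^(1/4)*c/2) + C2*exp(3*2^(1/4)*c/2) + C3*sin(3*2^(1/4)*c/2) + C4*cos(3*2^(1/4)*c/2)


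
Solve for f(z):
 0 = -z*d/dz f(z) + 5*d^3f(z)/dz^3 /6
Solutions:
 f(z) = C1 + Integral(C2*airyai(5^(2/3)*6^(1/3)*z/5) + C3*airybi(5^(2/3)*6^(1/3)*z/5), z)


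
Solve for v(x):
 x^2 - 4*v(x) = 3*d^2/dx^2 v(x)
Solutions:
 v(x) = C1*sin(2*sqrt(3)*x/3) + C2*cos(2*sqrt(3)*x/3) + x^2/4 - 3/8


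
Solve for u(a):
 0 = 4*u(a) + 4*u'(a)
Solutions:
 u(a) = C1*exp(-a)


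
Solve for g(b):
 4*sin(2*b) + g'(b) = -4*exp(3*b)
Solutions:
 g(b) = C1 - 4*exp(3*b)/3 + 2*cos(2*b)


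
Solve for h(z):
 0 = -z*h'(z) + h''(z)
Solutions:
 h(z) = C1 + C2*erfi(sqrt(2)*z/2)


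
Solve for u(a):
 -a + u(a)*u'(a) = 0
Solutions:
 u(a) = -sqrt(C1 + a^2)
 u(a) = sqrt(C1 + a^2)


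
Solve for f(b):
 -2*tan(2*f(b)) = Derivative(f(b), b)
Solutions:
 f(b) = -asin(C1*exp(-4*b))/2 + pi/2
 f(b) = asin(C1*exp(-4*b))/2


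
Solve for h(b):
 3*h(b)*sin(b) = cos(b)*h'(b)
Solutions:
 h(b) = C1/cos(b)^3


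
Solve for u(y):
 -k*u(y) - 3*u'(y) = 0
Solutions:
 u(y) = C1*exp(-k*y/3)


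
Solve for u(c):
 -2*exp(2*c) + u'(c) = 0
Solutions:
 u(c) = C1 + exp(2*c)


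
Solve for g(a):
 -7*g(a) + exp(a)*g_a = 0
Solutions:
 g(a) = C1*exp(-7*exp(-a))


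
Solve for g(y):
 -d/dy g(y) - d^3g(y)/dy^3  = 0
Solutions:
 g(y) = C1 + C2*sin(y) + C3*cos(y)


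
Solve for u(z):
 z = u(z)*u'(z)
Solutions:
 u(z) = -sqrt(C1 + z^2)
 u(z) = sqrt(C1 + z^2)


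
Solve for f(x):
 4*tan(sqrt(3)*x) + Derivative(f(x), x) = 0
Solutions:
 f(x) = C1 + 4*sqrt(3)*log(cos(sqrt(3)*x))/3


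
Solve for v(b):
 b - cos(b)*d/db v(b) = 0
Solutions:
 v(b) = C1 + Integral(b/cos(b), b)


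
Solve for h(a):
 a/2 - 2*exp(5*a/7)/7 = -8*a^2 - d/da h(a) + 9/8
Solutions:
 h(a) = C1 - 8*a^3/3 - a^2/4 + 9*a/8 + 2*exp(5*a/7)/5


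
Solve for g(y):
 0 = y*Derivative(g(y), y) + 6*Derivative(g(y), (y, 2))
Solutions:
 g(y) = C1 + C2*erf(sqrt(3)*y/6)


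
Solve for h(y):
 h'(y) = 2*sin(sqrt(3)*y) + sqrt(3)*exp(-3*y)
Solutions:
 h(y) = C1 - 2*sqrt(3)*cos(sqrt(3)*y)/3 - sqrt(3)*exp(-3*y)/3


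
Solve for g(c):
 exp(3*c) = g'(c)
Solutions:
 g(c) = C1 + exp(3*c)/3


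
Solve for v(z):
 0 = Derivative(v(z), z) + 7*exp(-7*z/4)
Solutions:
 v(z) = C1 + 4*exp(-7*z/4)


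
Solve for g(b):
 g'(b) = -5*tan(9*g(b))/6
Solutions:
 g(b) = -asin(C1*exp(-15*b/2))/9 + pi/9
 g(b) = asin(C1*exp(-15*b/2))/9


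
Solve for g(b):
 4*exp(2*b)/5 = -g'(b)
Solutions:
 g(b) = C1 - 2*exp(2*b)/5


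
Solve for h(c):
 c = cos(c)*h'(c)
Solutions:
 h(c) = C1 + Integral(c/cos(c), c)


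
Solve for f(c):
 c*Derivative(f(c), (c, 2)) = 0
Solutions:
 f(c) = C1 + C2*c


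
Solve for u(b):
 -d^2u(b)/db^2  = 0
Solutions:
 u(b) = C1 + C2*b


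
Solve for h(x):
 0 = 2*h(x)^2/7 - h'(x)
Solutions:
 h(x) = -7/(C1 + 2*x)


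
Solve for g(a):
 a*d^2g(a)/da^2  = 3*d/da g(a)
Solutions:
 g(a) = C1 + C2*a^4


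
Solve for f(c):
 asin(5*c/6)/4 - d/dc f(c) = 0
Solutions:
 f(c) = C1 + c*asin(5*c/6)/4 + sqrt(36 - 25*c^2)/20


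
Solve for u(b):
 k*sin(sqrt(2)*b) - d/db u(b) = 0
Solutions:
 u(b) = C1 - sqrt(2)*k*cos(sqrt(2)*b)/2


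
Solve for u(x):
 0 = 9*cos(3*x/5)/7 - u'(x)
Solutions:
 u(x) = C1 + 15*sin(3*x/5)/7


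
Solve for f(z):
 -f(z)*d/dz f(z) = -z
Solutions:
 f(z) = -sqrt(C1 + z^2)
 f(z) = sqrt(C1 + z^2)


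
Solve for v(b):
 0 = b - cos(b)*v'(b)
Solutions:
 v(b) = C1 + Integral(b/cos(b), b)


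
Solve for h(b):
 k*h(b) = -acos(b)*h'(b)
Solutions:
 h(b) = C1*exp(-k*Integral(1/acos(b), b))


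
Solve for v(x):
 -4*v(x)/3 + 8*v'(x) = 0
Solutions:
 v(x) = C1*exp(x/6)


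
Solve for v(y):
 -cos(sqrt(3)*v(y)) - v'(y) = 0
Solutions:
 v(y) = sqrt(3)*(pi - asin((exp(2*sqrt(3)*C1) + exp(2*sqrt(3)*y))/(exp(2*sqrt(3)*C1) - exp(2*sqrt(3)*y))))/3
 v(y) = sqrt(3)*asin((exp(2*sqrt(3)*C1) + exp(2*sqrt(3)*y))/(exp(2*sqrt(3)*C1) - exp(2*sqrt(3)*y)))/3


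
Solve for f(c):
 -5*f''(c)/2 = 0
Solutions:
 f(c) = C1 + C2*c


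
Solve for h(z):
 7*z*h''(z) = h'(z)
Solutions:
 h(z) = C1 + C2*z^(8/7)


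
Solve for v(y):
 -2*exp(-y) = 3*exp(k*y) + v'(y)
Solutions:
 v(y) = C1 + 2*exp(-y) - 3*exp(k*y)/k


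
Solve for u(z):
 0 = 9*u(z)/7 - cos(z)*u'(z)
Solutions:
 u(z) = C1*(sin(z) + 1)^(9/14)/(sin(z) - 1)^(9/14)


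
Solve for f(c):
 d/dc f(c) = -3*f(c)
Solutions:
 f(c) = C1*exp(-3*c)


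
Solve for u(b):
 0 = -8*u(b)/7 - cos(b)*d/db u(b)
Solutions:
 u(b) = C1*(sin(b) - 1)^(4/7)/(sin(b) + 1)^(4/7)


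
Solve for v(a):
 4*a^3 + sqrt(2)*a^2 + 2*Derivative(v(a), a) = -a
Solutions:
 v(a) = C1 - a^4/2 - sqrt(2)*a^3/6 - a^2/4


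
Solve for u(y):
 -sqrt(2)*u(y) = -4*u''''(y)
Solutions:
 u(y) = C1*exp(-2^(5/8)*y/2) + C2*exp(2^(5/8)*y/2) + C3*sin(2^(5/8)*y/2) + C4*cos(2^(5/8)*y/2)


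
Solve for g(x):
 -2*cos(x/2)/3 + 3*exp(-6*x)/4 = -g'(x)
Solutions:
 g(x) = C1 + 4*sin(x/2)/3 + exp(-6*x)/8


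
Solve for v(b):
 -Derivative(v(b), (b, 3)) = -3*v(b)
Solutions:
 v(b) = C3*exp(3^(1/3)*b) + (C1*sin(3^(5/6)*b/2) + C2*cos(3^(5/6)*b/2))*exp(-3^(1/3)*b/2)


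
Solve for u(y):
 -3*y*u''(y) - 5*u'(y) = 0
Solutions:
 u(y) = C1 + C2/y^(2/3)


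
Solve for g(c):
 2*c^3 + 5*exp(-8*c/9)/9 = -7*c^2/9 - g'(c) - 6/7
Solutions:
 g(c) = C1 - c^4/2 - 7*c^3/27 - 6*c/7 + 5*exp(-8*c/9)/8


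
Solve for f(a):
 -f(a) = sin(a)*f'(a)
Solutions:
 f(a) = C1*sqrt(cos(a) + 1)/sqrt(cos(a) - 1)


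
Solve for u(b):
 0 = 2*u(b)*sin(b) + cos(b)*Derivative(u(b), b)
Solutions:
 u(b) = C1*cos(b)^2


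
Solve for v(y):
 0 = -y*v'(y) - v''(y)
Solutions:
 v(y) = C1 + C2*erf(sqrt(2)*y/2)


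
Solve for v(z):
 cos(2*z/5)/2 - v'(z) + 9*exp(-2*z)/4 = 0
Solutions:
 v(z) = C1 + 5*sin(2*z/5)/4 - 9*exp(-2*z)/8


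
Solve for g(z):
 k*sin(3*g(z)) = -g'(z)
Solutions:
 g(z) = -acos((-C1 - exp(6*k*z))/(C1 - exp(6*k*z)))/3 + 2*pi/3
 g(z) = acos((-C1 - exp(6*k*z))/(C1 - exp(6*k*z)))/3


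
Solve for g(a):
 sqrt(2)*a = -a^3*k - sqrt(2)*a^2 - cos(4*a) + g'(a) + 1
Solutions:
 g(a) = C1 + a^4*k/4 + sqrt(2)*a^3/3 + sqrt(2)*a^2/2 - a + sin(4*a)/4


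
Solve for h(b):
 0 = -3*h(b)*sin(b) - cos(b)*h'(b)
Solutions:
 h(b) = C1*cos(b)^3


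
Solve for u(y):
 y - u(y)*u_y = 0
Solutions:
 u(y) = -sqrt(C1 + y^2)
 u(y) = sqrt(C1 + y^2)


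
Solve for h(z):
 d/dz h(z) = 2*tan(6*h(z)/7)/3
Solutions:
 h(z) = -7*asin(C1*exp(4*z/7))/6 + 7*pi/6
 h(z) = 7*asin(C1*exp(4*z/7))/6


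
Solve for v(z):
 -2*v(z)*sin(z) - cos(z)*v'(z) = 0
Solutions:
 v(z) = C1*cos(z)^2


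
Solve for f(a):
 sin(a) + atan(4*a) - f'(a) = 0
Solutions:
 f(a) = C1 + a*atan(4*a) - log(16*a^2 + 1)/8 - cos(a)


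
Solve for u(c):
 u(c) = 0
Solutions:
 u(c) = 0


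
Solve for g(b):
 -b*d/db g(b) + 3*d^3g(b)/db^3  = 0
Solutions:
 g(b) = C1 + Integral(C2*airyai(3^(2/3)*b/3) + C3*airybi(3^(2/3)*b/3), b)


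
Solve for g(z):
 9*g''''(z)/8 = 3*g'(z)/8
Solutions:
 g(z) = C1 + C4*exp(3^(2/3)*z/3) + (C2*sin(3^(1/6)*z/2) + C3*cos(3^(1/6)*z/2))*exp(-3^(2/3)*z/6)


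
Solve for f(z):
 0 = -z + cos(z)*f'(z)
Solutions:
 f(z) = C1 + Integral(z/cos(z), z)


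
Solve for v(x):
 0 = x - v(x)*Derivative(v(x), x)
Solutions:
 v(x) = -sqrt(C1 + x^2)
 v(x) = sqrt(C1 + x^2)


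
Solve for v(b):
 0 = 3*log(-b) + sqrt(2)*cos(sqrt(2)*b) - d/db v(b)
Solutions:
 v(b) = C1 + 3*b*log(-b) - 3*b + sin(sqrt(2)*b)


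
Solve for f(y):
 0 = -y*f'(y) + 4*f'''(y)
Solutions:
 f(y) = C1 + Integral(C2*airyai(2^(1/3)*y/2) + C3*airybi(2^(1/3)*y/2), y)


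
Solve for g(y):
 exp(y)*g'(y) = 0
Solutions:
 g(y) = C1


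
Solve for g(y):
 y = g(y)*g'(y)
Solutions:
 g(y) = -sqrt(C1 + y^2)
 g(y) = sqrt(C1 + y^2)


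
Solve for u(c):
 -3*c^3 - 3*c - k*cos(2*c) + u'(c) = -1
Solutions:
 u(c) = C1 + 3*c^4/4 + 3*c^2/2 - c + k*sin(2*c)/2


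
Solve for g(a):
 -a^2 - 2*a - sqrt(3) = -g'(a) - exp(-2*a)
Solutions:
 g(a) = C1 + a^3/3 + a^2 + sqrt(3)*a + exp(-2*a)/2


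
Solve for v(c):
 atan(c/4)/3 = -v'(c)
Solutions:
 v(c) = C1 - c*atan(c/4)/3 + 2*log(c^2 + 16)/3


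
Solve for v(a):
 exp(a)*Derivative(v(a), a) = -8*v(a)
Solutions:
 v(a) = C1*exp(8*exp(-a))


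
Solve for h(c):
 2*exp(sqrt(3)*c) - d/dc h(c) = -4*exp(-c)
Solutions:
 h(c) = C1 + 2*sqrt(3)*exp(sqrt(3)*c)/3 - 4*exp(-c)


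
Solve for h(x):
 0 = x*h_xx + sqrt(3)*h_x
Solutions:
 h(x) = C1 + C2*x^(1 - sqrt(3))


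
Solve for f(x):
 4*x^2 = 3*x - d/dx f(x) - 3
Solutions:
 f(x) = C1 - 4*x^3/3 + 3*x^2/2 - 3*x


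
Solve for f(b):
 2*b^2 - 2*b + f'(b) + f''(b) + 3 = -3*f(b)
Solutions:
 f(b) = -2*b^2/3 + 10*b/9 + (C1*sin(sqrt(11)*b/2) + C2*cos(sqrt(11)*b/2))*exp(-b/2) - 25/27


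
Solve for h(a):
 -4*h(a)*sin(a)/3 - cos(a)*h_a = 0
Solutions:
 h(a) = C1*cos(a)^(4/3)


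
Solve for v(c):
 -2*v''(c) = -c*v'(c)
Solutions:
 v(c) = C1 + C2*erfi(c/2)


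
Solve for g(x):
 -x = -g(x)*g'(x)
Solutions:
 g(x) = -sqrt(C1 + x^2)
 g(x) = sqrt(C1 + x^2)


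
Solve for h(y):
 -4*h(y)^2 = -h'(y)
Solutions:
 h(y) = -1/(C1 + 4*y)


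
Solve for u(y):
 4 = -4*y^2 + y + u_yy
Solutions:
 u(y) = C1 + C2*y + y^4/3 - y^3/6 + 2*y^2


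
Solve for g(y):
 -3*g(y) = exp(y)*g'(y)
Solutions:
 g(y) = C1*exp(3*exp(-y))


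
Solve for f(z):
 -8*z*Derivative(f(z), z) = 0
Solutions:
 f(z) = C1


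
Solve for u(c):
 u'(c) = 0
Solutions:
 u(c) = C1


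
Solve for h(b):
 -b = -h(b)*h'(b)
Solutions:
 h(b) = -sqrt(C1 + b^2)
 h(b) = sqrt(C1 + b^2)


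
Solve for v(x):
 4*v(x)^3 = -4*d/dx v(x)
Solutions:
 v(x) = -sqrt(2)*sqrt(-1/(C1 - x))/2
 v(x) = sqrt(2)*sqrt(-1/(C1 - x))/2


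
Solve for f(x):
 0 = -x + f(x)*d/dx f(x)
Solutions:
 f(x) = -sqrt(C1 + x^2)
 f(x) = sqrt(C1 + x^2)


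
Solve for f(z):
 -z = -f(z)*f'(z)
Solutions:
 f(z) = -sqrt(C1 + z^2)
 f(z) = sqrt(C1 + z^2)


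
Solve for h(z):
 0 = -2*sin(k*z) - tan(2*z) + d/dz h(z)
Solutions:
 h(z) = C1 + 2*Piecewise((-cos(k*z)/k, Ne(k, 0)), (0, True)) - log(cos(2*z))/2


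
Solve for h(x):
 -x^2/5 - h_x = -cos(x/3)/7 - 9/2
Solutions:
 h(x) = C1 - x^3/15 + 9*x/2 + 3*sin(x/3)/7


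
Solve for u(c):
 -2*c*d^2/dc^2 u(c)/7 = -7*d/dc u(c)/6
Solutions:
 u(c) = C1 + C2*c^(61/12)


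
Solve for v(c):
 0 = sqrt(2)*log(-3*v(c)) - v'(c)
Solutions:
 -sqrt(2)*Integral(1/(log(-_y) + log(3)), (_y, v(c)))/2 = C1 - c


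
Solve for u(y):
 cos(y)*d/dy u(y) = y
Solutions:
 u(y) = C1 + Integral(y/cos(y), y)


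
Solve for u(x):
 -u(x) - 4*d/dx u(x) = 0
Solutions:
 u(x) = C1*exp(-x/4)


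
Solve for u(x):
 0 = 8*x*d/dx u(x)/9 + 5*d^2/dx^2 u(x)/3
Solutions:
 u(x) = C1 + C2*erf(2*sqrt(15)*x/15)


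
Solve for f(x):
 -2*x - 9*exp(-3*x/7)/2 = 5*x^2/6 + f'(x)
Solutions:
 f(x) = C1 - 5*x^3/18 - x^2 + 21*exp(-3*x/7)/2


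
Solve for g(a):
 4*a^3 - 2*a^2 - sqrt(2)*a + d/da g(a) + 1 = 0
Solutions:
 g(a) = C1 - a^4 + 2*a^3/3 + sqrt(2)*a^2/2 - a


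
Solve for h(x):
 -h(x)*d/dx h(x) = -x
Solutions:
 h(x) = -sqrt(C1 + x^2)
 h(x) = sqrt(C1 + x^2)


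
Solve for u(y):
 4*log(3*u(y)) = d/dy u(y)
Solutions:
 -Integral(1/(log(_y) + log(3)), (_y, u(y)))/4 = C1 - y


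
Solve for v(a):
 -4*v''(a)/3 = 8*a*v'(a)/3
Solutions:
 v(a) = C1 + C2*erf(a)


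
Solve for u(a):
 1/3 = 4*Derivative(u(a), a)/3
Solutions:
 u(a) = C1 + a/4


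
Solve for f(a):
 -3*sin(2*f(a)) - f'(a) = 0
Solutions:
 f(a) = pi - acos((-C1 - exp(12*a))/(C1 - exp(12*a)))/2
 f(a) = acos((-C1 - exp(12*a))/(C1 - exp(12*a)))/2


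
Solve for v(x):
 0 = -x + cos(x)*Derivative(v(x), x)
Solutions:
 v(x) = C1 + Integral(x/cos(x), x)


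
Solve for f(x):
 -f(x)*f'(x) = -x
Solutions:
 f(x) = -sqrt(C1 + x^2)
 f(x) = sqrt(C1 + x^2)


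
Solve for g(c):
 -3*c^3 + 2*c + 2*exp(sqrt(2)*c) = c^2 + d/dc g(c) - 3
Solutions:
 g(c) = C1 - 3*c^4/4 - c^3/3 + c^2 + 3*c + sqrt(2)*exp(sqrt(2)*c)


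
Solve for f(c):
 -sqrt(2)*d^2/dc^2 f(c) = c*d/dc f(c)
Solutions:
 f(c) = C1 + C2*erf(2^(1/4)*c/2)


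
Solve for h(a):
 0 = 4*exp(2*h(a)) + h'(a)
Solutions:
 h(a) = log(-sqrt(-1/(C1 - 4*a))) - log(2)/2
 h(a) = log(-1/(C1 - 4*a))/2 - log(2)/2


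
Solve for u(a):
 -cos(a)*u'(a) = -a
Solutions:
 u(a) = C1 + Integral(a/cos(a), a)


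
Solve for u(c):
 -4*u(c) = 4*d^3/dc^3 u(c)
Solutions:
 u(c) = C3*exp(-c) + (C1*sin(sqrt(3)*c/2) + C2*cos(sqrt(3)*c/2))*exp(c/2)


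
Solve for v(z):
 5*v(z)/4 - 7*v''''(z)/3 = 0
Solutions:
 v(z) = C1*exp(-15^(1/4)*sqrt(2)*7^(3/4)*z/14) + C2*exp(15^(1/4)*sqrt(2)*7^(3/4)*z/14) + C3*sin(15^(1/4)*sqrt(2)*7^(3/4)*z/14) + C4*cos(15^(1/4)*sqrt(2)*7^(3/4)*z/14)


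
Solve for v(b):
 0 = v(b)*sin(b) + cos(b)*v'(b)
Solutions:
 v(b) = C1*cos(b)


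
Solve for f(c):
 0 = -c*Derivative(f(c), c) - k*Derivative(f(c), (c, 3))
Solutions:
 f(c) = C1 + Integral(C2*airyai(c*(-1/k)^(1/3)) + C3*airybi(c*(-1/k)^(1/3)), c)


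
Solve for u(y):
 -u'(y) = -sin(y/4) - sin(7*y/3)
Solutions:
 u(y) = C1 - 4*cos(y/4) - 3*cos(7*y/3)/7


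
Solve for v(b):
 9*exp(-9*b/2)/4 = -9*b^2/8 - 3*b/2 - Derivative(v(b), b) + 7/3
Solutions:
 v(b) = C1 - 3*b^3/8 - 3*b^2/4 + 7*b/3 + exp(-9*b/2)/2


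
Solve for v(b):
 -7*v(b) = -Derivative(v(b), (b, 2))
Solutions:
 v(b) = C1*exp(-sqrt(7)*b) + C2*exp(sqrt(7)*b)


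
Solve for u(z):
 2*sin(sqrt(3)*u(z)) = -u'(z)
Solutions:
 u(z) = sqrt(3)*(-acos((-exp(2*sqrt(3)*C1) - exp(4*sqrt(3)*z))/(exp(2*sqrt(3)*C1) - exp(4*sqrt(3)*z))) + 2*pi)/3
 u(z) = sqrt(3)*acos((-exp(2*sqrt(3)*C1) - exp(4*sqrt(3)*z))/(exp(2*sqrt(3)*C1) - exp(4*sqrt(3)*z)))/3


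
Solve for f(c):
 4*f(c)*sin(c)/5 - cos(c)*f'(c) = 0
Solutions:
 f(c) = C1/cos(c)^(4/5)


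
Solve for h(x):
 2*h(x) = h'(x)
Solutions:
 h(x) = C1*exp(2*x)


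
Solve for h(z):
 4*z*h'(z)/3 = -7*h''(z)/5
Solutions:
 h(z) = C1 + C2*erf(sqrt(210)*z/21)


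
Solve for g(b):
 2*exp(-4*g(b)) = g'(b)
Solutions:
 g(b) = log(-I*(C1 + 8*b)^(1/4))
 g(b) = log(I*(C1 + 8*b)^(1/4))
 g(b) = log(-(C1 + 8*b)^(1/4))
 g(b) = log(C1 + 8*b)/4


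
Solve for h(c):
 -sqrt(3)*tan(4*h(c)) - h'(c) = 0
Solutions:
 h(c) = -asin(C1*exp(-4*sqrt(3)*c))/4 + pi/4
 h(c) = asin(C1*exp(-4*sqrt(3)*c))/4


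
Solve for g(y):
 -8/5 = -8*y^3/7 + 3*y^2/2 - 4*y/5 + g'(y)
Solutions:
 g(y) = C1 + 2*y^4/7 - y^3/2 + 2*y^2/5 - 8*y/5


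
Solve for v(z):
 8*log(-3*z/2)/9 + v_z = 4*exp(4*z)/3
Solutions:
 v(z) = C1 - 8*z*log(-z)/9 + 8*z*(-log(3) + log(2) + 1)/9 + exp(4*z)/3


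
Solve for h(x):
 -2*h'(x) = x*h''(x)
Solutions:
 h(x) = C1 + C2/x


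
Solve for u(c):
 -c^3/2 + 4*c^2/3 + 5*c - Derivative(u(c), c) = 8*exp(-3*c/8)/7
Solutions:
 u(c) = C1 - c^4/8 + 4*c^3/9 + 5*c^2/2 + 64*exp(-3*c/8)/21


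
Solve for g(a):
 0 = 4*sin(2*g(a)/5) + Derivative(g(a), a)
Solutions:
 4*a + 5*log(cos(2*g(a)/5) - 1)/4 - 5*log(cos(2*g(a)/5) + 1)/4 = C1


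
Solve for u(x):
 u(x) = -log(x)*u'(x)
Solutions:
 u(x) = C1*exp(-li(x))


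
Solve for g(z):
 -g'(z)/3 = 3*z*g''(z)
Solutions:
 g(z) = C1 + C2*z^(8/9)


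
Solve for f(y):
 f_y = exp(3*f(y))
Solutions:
 f(y) = log(-1/(C1 + 3*y))/3
 f(y) = log((-1/(C1 + y))^(1/3)*(-3^(2/3) - 3*3^(1/6)*I)/6)
 f(y) = log((-1/(C1 + y))^(1/3)*(-3^(2/3) + 3*3^(1/6)*I)/6)


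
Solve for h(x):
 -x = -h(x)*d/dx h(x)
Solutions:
 h(x) = -sqrt(C1 + x^2)
 h(x) = sqrt(C1 + x^2)


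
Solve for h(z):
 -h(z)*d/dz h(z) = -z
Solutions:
 h(z) = -sqrt(C1 + z^2)
 h(z) = sqrt(C1 + z^2)


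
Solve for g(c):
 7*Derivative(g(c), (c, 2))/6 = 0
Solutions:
 g(c) = C1 + C2*c


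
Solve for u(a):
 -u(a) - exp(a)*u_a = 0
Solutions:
 u(a) = C1*exp(exp(-a))


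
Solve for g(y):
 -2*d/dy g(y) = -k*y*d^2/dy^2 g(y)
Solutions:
 g(y) = C1 + y^(((re(k) + 2)*re(k) + im(k)^2)/(re(k)^2 + im(k)^2))*(C2*sin(2*log(y)*Abs(im(k))/(re(k)^2 + im(k)^2)) + C3*cos(2*log(y)*im(k)/(re(k)^2 + im(k)^2)))


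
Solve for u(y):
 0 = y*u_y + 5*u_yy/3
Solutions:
 u(y) = C1 + C2*erf(sqrt(30)*y/10)


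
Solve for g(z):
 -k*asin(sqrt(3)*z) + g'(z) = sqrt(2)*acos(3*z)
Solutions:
 g(z) = C1 + k*(z*asin(sqrt(3)*z) + sqrt(3)*sqrt(1 - 3*z^2)/3) + sqrt(2)*(z*acos(3*z) - sqrt(1 - 9*z^2)/3)


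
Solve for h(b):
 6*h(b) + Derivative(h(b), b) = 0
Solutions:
 h(b) = C1*exp(-6*b)


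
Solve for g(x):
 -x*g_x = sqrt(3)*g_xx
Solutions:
 g(x) = C1 + C2*erf(sqrt(2)*3^(3/4)*x/6)


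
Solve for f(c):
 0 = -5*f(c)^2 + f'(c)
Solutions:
 f(c) = -1/(C1 + 5*c)


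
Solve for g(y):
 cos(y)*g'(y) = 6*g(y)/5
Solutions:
 g(y) = C1*(sin(y) + 1)^(3/5)/(sin(y) - 1)^(3/5)


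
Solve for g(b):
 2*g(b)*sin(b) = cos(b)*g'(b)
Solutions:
 g(b) = C1/cos(b)^2


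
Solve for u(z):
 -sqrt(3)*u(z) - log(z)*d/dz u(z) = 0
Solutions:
 u(z) = C1*exp(-sqrt(3)*li(z))


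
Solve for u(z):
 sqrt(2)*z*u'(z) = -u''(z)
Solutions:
 u(z) = C1 + C2*erf(2^(3/4)*z/2)


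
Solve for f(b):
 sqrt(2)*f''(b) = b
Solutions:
 f(b) = C1 + C2*b + sqrt(2)*b^3/12


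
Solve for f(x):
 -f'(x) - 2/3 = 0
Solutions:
 f(x) = C1 - 2*x/3


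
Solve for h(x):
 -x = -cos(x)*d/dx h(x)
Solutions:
 h(x) = C1 + Integral(x/cos(x), x)


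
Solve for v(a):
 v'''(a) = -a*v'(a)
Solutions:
 v(a) = C1 + Integral(C2*airyai(-a) + C3*airybi(-a), a)


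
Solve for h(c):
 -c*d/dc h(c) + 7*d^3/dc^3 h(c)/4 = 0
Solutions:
 h(c) = C1 + Integral(C2*airyai(14^(2/3)*c/7) + C3*airybi(14^(2/3)*c/7), c)


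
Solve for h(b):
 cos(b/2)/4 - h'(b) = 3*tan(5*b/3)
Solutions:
 h(b) = C1 + 9*log(cos(5*b/3))/5 + sin(b/2)/2


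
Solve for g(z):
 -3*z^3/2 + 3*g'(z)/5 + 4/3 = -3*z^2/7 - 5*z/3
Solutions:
 g(z) = C1 + 5*z^4/8 - 5*z^3/21 - 25*z^2/18 - 20*z/9


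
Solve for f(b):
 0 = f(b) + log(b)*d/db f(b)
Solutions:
 f(b) = C1*exp(-li(b))


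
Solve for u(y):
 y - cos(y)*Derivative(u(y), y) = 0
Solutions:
 u(y) = C1 + Integral(y/cos(y), y)


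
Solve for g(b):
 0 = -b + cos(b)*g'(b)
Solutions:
 g(b) = C1 + Integral(b/cos(b), b)


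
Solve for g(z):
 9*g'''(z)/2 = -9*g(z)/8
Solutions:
 g(z) = C3*exp(-2^(1/3)*z/2) + (C1*sin(2^(1/3)*sqrt(3)*z/4) + C2*cos(2^(1/3)*sqrt(3)*z/4))*exp(2^(1/3)*z/4)


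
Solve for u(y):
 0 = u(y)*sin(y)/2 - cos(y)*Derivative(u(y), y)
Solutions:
 u(y) = C1/sqrt(cos(y))


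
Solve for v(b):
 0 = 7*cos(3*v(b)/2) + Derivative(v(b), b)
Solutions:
 v(b) = -2*asin((C1 + exp(21*b))/(C1 - exp(21*b)))/3 + 2*pi/3
 v(b) = 2*asin((C1 + exp(21*b))/(C1 - exp(21*b)))/3


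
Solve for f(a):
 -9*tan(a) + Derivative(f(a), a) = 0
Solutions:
 f(a) = C1 - 9*log(cos(a))


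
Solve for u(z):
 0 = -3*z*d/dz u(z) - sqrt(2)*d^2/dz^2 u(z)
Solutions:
 u(z) = C1 + C2*erf(2^(1/4)*sqrt(3)*z/2)


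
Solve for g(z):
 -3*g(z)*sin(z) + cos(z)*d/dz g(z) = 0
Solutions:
 g(z) = C1/cos(z)^3


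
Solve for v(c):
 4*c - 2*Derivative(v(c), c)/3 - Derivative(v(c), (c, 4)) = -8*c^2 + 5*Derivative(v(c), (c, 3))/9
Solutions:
 v(c) = C1 + C2*exp(c*(-10 + 25/(567*sqrt(139) + 6686)^(1/3) + (567*sqrt(139) + 6686)^(1/3))/54)*sin(sqrt(3)*c*(-(567*sqrt(139) + 6686)^(1/3) + 25/(567*sqrt(139) + 6686)^(1/3))/54) + C3*exp(c*(-10 + 25/(567*sqrt(139) + 6686)^(1/3) + (567*sqrt(139) + 6686)^(1/3))/54)*cos(sqrt(3)*c*(-(567*sqrt(139) + 6686)^(1/3) + 25/(567*sqrt(139) + 6686)^(1/3))/54) + C4*exp(-c*(25/(567*sqrt(139) + 6686)^(1/3) + 5 + (567*sqrt(139) + 6686)^(1/3))/27) + 4*c^3 + 3*c^2 - 20*c
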